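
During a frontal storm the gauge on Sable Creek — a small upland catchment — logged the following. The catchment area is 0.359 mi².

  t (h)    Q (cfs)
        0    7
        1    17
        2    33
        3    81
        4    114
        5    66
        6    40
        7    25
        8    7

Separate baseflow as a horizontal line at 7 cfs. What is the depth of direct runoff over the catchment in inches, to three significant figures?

d ≈ 1.41 in

Direct runoff: 0.0, 10.0, 26.0, 74.0, 107.0, 59.0, 33.0, 18.0, 0.0 cfs; ΣQ_DR = 327.0 cfs.
V = ΣQ_DR · Δt = 327.0 × 3600 s = 1.177 × 10^6 ft³.
Over A = 0.359 mi², depth = V / A = 1.41 in.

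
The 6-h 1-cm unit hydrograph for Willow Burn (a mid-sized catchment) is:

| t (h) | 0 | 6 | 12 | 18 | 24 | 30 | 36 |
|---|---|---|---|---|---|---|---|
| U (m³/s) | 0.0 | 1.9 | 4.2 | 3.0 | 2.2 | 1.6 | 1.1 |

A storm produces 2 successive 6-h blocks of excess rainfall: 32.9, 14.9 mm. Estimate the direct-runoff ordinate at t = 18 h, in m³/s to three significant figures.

By discrete convolution, Q_j = Σ (P_i / 10 mm) · U_{j−i}.
At t = 18 h (j=3): Q = (32.9/10)·3.0 + (14.9/10)·4.2 = 16.1 m³/s.

Q ≈ 16.1 m³/s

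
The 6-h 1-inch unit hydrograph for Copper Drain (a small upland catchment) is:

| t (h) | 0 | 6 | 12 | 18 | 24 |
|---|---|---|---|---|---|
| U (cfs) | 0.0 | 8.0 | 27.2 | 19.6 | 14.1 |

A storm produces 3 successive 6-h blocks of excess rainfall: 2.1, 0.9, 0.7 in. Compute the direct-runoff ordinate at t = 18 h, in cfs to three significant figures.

By discrete convolution, Q_j = Σ (P_i / 1 in) · U_{j−i}.
At t = 18 h (j=3): Q = (2.1/1)·19.6 + (0.9/1)·27.2 + (0.7/1)·8.0 = 71.2 cfs.

Q ≈ 71.2 cfs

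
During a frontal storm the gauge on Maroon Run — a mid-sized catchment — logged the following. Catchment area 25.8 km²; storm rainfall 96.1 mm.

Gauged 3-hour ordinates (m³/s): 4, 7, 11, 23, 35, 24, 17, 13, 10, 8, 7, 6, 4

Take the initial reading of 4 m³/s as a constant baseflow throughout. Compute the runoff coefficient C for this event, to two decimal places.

C ≈ 0.51

ΣQ_DR = 117.0 m³/s; V = ΣQ_DR·Δt = 1.264 × 10^6 m³.
Runoff depth d = V / A = 48.98 mm.
C = d / P = 48.98 / 96.1 = 0.51.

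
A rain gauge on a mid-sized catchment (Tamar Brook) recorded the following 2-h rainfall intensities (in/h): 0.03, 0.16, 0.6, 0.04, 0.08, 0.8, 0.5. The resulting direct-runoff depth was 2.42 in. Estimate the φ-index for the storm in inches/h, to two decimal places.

Only the 3 blocks with intensity above φ contribute runoff: 0.6, 0.8, 0.5 in/h.
Σ(I−φ)·Δt = d  ⇒  (0.6+0.8+0.5 − 3φ)·2 = 2.42
φ = (1.900 − 2.42/2) / 3 = 0.23 in/h.

φ ≈ 0.23 in/h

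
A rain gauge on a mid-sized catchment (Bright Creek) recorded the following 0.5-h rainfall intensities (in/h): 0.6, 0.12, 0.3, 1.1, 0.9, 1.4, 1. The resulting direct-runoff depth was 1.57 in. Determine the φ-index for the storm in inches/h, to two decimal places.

Only the 5 blocks with intensity above φ contribute runoff: 0.6, 1.1, 0.9, 1.4, 1 in/h.
Σ(I−φ)·Δt = d  ⇒  (0.6+1.1+0.9+1.4+1 − 5φ)·0.5 = 1.57
φ = (5.000 − 1.57/0.5) / 5 = 0.37 in/h.

φ ≈ 0.37 in/h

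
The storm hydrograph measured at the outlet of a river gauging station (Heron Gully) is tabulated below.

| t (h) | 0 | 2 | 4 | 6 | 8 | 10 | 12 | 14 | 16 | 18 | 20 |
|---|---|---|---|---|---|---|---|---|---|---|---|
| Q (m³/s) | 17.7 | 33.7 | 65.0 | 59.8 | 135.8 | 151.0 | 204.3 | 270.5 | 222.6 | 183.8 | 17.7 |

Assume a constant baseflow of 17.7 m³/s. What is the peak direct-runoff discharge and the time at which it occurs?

Subtracting baseflow gives direct-runoff ordinates: 0.0, 16.0, 47.3, 42.1, 118.1, 133.3, 186.6, 252.8, 204.9, 166.1, 0.0 m³/s.
The maximum is 252.8 m³/s, occurring at the reading for t = 14 h.

Q_p = 252.8 m³/s at t = 14 h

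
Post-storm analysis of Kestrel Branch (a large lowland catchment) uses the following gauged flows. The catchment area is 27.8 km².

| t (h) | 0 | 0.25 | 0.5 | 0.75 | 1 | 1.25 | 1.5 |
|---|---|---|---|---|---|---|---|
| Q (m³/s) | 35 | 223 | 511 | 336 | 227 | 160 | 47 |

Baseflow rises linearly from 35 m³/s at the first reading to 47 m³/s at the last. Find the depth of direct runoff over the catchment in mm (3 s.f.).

Direct runoff: 0.00, 186.00, 472.00, 295.00, 184.00, 115.00, 0.00 m³/s; ΣQ_DR = 1252 m³/s.
V = ΣQ_DR · Δt = 1252 × 900 s = 1.127 × 10^6 m³.
Over A = 27.8 km², depth = V / A = 40.5 mm.

d ≈ 40.5 mm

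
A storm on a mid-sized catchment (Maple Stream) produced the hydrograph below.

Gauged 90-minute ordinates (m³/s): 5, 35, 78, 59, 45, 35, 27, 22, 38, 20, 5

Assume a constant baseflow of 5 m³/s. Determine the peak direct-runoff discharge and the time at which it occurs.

Q_p = 73.0 m³/s at t = 3 h

Subtracting baseflow gives direct-runoff ordinates: 0.0, 30.0, 73.0, 54.0, 40.0, 30.0, 22.0, 17.0, 33.0, 15.0, 0.0 m³/s.
The maximum is 73.0 m³/s, occurring at the reading for t = 3 h.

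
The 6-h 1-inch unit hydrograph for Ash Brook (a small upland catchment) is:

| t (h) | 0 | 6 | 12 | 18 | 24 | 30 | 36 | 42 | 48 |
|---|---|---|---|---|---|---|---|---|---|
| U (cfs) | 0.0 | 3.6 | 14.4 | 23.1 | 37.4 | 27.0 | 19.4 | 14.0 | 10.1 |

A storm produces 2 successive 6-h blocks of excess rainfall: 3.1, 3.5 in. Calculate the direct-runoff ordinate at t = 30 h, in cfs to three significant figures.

By discrete convolution, Q_j = Σ (P_i / 1 in) · U_{j−i}.
At t = 30 h (j=5): Q = (3.1/1)·27.0 + (3.5/1)·37.4 = 215 cfs.

Q ≈ 215 cfs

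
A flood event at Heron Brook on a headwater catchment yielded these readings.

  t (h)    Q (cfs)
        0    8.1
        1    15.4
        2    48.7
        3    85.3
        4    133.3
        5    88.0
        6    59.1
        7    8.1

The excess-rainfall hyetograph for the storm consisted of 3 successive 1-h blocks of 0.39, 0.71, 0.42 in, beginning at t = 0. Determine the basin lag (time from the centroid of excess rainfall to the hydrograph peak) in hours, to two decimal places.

Centroid of excess rainfall: t_c = Σ P_i·t̄_i / ΣP_i = 1.5197 h (block centres at 0.5, 1.5, 2.5 h).
Hydrograph peak occurs at t = 4 h, so basin lag t_L = 4 − 1.5197 = 2.48 h.

t_L ≈ 2.48 h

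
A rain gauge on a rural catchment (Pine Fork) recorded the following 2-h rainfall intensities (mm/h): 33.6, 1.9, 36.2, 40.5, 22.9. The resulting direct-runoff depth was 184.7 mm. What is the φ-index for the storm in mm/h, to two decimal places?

Only the 4 blocks with intensity above φ contribute runoff: 33.6, 36.2, 40.5, 22.9 mm/h.
Σ(I−φ)·Δt = d  ⇒  (33.6+36.2+40.5+22.9 − 4φ)·2 = 184.7
φ = (133.2 − 184.7/2) / 4 = 10.21 mm/h.

φ ≈ 10.21 mm/h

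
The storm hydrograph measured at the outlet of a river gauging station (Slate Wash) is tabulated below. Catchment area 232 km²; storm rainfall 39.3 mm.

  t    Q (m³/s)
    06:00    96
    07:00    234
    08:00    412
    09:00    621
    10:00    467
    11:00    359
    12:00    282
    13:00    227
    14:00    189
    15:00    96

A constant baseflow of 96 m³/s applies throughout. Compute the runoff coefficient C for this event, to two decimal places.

C ≈ 0.80

ΣQ_DR = 2023 m³/s; V = ΣQ_DR·Δt = 7.283 × 10^6 m³.
Runoff depth d = V / A = 31.39 mm.
C = d / P = 31.39 / 39.3 = 0.80.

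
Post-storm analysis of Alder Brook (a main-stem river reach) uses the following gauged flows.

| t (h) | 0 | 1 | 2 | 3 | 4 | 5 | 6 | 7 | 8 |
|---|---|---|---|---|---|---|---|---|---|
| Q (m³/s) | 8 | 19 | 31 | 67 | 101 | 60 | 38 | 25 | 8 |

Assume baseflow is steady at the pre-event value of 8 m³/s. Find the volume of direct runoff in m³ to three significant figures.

V ≈ 1.03 × 10^6 m³

Direct-runoff ordinates (Q − Q_b): 0.0, 11.0, 23.0, 59.0, 93.0, 52.0, 30.0, 17.0, 0.0 m³/s.
ΣQ_DR = 285.0 m³/s.
With Δt = 1 h = 3600 s, V = ΣQ_DR · Δt = 285.0 × 3600 = 1.03 × 10^6 m³.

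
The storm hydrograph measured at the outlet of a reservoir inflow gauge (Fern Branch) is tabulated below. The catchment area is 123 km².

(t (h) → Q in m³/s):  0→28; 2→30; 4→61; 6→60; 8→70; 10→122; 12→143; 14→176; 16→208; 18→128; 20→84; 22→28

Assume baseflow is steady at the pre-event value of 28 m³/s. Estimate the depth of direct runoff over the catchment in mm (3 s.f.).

Direct runoff: 0.0, 2.0, 33.0, 32.0, 42.0, 94.0, 115.0, 148.0, 180.0, 100.0, 56.0, 0.0 m³/s; ΣQ_DR = 802.0 m³/s.
V = ΣQ_DR · Δt = 802.0 × 7200 s = 5.774 × 10^6 m³.
Over A = 123 km², depth = V / A = 46.9 mm.

d ≈ 46.9 mm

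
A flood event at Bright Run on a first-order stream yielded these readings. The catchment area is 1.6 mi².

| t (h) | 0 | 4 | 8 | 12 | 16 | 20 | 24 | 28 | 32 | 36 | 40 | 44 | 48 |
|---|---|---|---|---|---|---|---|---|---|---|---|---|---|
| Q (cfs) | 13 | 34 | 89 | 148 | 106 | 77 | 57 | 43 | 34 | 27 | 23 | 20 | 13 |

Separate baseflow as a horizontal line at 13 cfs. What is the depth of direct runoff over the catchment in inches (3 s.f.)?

d ≈ 2.00 in

Direct runoff: 0.0, 21.0, 76.0, 135.0, 93.0, 64.0, 44.0, 30.0, 21.0, 14.0, 10.0, 7.0, 0.0 cfs; ΣQ_DR = 515.0 cfs.
V = ΣQ_DR · Δt = 515.0 × 14400 s = 7.416 × 10^6 ft³.
Over A = 1.6 mi², depth = V / A = 2.00 in.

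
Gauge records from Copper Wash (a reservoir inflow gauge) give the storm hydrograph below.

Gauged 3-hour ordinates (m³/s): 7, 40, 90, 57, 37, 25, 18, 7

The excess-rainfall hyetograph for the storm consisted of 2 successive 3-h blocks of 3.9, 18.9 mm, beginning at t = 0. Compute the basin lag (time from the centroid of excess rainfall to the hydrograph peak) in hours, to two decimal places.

Centroid of excess rainfall: t_c = Σ P_i·t̄_i / ΣP_i = 3.9868 h (block centres at 1.5, 4.5 h).
Hydrograph peak occurs at t = 6 h, so basin lag t_L = 6 − 3.9868 = 2.01 h.

t_L ≈ 2.01 h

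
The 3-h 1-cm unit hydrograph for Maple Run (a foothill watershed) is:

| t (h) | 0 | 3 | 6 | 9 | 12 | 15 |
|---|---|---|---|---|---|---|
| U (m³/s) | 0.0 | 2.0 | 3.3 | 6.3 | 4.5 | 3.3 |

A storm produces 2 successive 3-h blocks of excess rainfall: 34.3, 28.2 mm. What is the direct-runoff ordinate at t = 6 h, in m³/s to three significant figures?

By discrete convolution, Q_j = Σ (P_i / 10 mm) · U_{j−i}.
At t = 6 h (j=2): Q = (34.3/10)·3.3 + (28.2/10)·2.0 = 17.0 m³/s.

Q ≈ 17.0 m³/s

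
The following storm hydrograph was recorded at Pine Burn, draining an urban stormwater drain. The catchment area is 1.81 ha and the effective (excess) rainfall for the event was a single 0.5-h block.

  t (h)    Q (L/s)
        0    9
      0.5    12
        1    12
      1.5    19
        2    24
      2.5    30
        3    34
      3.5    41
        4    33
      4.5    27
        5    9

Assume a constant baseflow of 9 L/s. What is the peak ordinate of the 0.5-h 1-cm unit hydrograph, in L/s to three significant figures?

Direct runoff: 0.0, 3.0, 3.0, 10.0, 15.0, 21.0, 25.0, 32.0, 24.0, 18.0, 0.0 L/s; ΣQ_DR = 151.0 L/s, peak = 32.0 L/s.
Runoff depth d = ΣQ_DR·Δt / A = 151.0 × 1800 / (1.81 ha) = 15.02 mm.
The 1-cm UH is the DRH scaled by (10 mm)/d, so U_p = 32.0 × 10/15.02 = 21.3 L/s.

U_p ≈ 21.3 L/s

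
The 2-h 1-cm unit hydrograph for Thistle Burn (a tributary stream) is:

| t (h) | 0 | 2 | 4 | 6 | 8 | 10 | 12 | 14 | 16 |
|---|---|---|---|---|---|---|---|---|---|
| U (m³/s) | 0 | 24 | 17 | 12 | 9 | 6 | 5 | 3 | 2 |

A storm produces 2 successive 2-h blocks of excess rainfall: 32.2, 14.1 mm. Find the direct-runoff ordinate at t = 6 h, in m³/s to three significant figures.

By discrete convolution, Q_j = Σ (P_i / 10 mm) · U_{j−i}.
At t = 6 h (j=3): Q = (32.2/10)·12 + (14.1/10)·17 = 62.6 m³/s.

Q ≈ 62.6 m³/s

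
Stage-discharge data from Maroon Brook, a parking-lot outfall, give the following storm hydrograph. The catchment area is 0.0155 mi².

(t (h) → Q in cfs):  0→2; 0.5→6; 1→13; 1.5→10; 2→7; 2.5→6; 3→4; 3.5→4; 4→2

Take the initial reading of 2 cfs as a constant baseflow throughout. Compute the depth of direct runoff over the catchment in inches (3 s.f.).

d ≈ 1.80 in

Direct runoff: 0.0, 4.0, 11.0, 8.0, 5.0, 4.0, 2.0, 2.0, 0.0 cfs; ΣQ_DR = 36.00 cfs.
V = ΣQ_DR · Δt = 36.00 × 1800 s = 64800 ft³.
Over A = 0.0155 mi², depth = V / A = 1.80 in.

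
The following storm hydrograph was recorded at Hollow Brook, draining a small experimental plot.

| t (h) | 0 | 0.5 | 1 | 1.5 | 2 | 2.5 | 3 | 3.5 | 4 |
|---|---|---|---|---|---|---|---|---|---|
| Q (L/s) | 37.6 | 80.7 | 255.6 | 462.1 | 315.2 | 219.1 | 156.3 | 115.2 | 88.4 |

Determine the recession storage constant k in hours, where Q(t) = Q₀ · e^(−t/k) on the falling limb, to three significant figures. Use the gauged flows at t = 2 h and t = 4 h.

On the falling limb, Q drops from 315.2 to 88.4 L/s between t = 2 h and t = 4 h (Δt = 2 h).
k = −Δt / ln(Q₂/Q₁) = −2 / ln(88.4/315.2) = 1.57 h.

k ≈ 1.57 h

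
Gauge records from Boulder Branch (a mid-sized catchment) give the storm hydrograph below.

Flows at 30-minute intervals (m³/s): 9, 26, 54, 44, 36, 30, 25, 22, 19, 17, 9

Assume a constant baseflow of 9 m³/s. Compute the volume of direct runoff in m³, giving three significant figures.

Direct-runoff ordinates (Q − Q_b): 0.0, 17.0, 45.0, 35.0, 27.0, 21.0, 16.0, 13.0, 10.0, 8.0, 0.0 m³/s.
ΣQ_DR = 192.0 m³/s.
With Δt = 0.5 h = 1800 s, V = ΣQ_DR · Δt = 192.0 × 1800 = 3.46 × 10^5 m³.

V ≈ 3.46 × 10^5 m³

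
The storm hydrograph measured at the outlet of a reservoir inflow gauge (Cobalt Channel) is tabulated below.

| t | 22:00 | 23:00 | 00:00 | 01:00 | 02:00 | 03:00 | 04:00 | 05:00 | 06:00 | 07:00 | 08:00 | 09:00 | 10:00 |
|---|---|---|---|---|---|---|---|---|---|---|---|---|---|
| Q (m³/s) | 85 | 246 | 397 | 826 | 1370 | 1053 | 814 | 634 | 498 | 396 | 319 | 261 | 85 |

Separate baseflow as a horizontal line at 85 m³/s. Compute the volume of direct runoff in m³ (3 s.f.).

Direct-runoff ordinates (Q − Q_b): 0.0, 161.0, 312.0, 741.0, 1285.0, 968.0, 729.0, 549.0, 413.0, 311.0, 234.0, 176.0, 0.0 m³/s.
ΣQ_DR = 5879 m³/s.
With Δt = 1 h = 3600 s, V = ΣQ_DR · Δt = 5879 × 3600 = 2.12 × 10^7 m³.

V ≈ 2.12 × 10^7 m³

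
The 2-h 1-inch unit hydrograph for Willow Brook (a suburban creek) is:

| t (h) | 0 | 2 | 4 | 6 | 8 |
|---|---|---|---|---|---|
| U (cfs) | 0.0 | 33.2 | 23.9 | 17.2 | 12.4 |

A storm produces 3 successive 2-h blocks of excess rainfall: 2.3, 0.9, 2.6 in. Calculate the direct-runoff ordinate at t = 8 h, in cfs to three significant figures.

By discrete convolution, Q_j = Σ (P_i / 1 in) · U_{j−i}.
At t = 8 h (j=4): Q = (2.3/1)·12.4 + (0.9/1)·17.2 + (2.6/1)·23.9 = 106 cfs.

Q ≈ 106 cfs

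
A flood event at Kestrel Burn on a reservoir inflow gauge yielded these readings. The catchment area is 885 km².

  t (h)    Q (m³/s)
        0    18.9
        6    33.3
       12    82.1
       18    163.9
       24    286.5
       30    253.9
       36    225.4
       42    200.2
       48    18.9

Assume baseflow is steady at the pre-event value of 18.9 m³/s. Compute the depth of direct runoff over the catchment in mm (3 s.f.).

d ≈ 27.2 mm

Direct runoff: 0.0, 14.4, 63.2, 145.0, 267.6, 235.0, 206.5, 181.3, 0.0 m³/s; ΣQ_DR = 1113 m³/s.
V = ΣQ_DR · Δt = 1113 × 21600 s = 2.404 × 10^7 m³.
Over A = 885 km², depth = V / A = 27.2 mm.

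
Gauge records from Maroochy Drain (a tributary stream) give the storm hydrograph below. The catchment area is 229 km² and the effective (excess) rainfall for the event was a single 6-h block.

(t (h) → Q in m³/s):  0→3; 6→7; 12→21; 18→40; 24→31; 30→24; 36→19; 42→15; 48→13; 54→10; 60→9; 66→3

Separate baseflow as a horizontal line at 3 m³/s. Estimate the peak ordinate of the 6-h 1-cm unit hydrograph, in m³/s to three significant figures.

U_p ≈ 24.7 m³/s

Direct runoff: 0.0, 4.0, 18.0, 37.0, 28.0, 21.0, 16.0, 12.0, 10.0, 7.0, 6.0, 0.0 m³/s; ΣQ_DR = 159.0 m³/s, peak = 37.0 m³/s.
Runoff depth d = ΣQ_DR·Δt / A = 159.0 × 21600 / (229 km²) = 15.00 mm.
The 1-cm UH is the DRH scaled by (10 mm)/d, so U_p = 37.0 × 10/15.00 = 24.7 m³/s.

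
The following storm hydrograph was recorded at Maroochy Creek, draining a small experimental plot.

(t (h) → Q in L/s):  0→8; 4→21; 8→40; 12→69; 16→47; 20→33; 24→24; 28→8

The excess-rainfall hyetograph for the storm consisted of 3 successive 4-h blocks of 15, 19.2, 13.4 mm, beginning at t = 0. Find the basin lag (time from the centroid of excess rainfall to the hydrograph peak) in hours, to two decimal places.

Centroid of excess rainfall: t_c = Σ P_i·t̄_i / ΣP_i = 5.8655 h (block centres at 2, 6, 10 h).
Hydrograph peak occurs at t = 12 h, so basin lag t_L = 12 − 5.8655 = 6.13 h.

t_L ≈ 6.13 h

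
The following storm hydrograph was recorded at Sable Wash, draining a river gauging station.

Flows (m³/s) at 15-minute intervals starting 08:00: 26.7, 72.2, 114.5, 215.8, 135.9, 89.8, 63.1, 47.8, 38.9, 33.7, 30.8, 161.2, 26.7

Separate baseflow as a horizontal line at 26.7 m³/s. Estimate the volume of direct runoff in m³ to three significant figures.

V ≈ 6.39 × 10^5 m³

Direct-runoff ordinates (Q − Q_b): 0.0, 45.5, 87.8, 189.1, 109.2, 63.1, 36.4, 21.1, 12.2, 7.0, 4.1, 134.5, 0.0 m³/s.
ΣQ_DR = 710.0 m³/s.
With Δt = 0.25 h = 900 s, V = ΣQ_DR · Δt = 710.0 × 900 = 6.39 × 10^5 m³.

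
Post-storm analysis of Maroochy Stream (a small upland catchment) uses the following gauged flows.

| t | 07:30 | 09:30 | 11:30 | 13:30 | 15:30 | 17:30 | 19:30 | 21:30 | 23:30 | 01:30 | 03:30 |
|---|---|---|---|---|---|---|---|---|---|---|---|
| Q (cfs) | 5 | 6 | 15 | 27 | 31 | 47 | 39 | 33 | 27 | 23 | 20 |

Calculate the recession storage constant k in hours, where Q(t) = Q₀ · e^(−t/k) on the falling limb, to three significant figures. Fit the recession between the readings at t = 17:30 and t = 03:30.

On the falling limb, Q drops from 47 to 20 cfs between t = 17:30 and t = 03:30 (Δt = 10 h).
k = −Δt / ln(Q₂/Q₁) = −10 / ln(20/47) = 11.7 h.

k ≈ 11.7 h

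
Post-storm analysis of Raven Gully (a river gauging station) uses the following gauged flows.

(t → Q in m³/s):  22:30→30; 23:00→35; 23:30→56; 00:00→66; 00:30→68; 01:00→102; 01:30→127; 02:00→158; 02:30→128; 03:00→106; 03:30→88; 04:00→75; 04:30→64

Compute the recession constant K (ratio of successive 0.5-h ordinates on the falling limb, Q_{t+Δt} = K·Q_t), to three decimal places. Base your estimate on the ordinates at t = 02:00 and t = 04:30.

Using the recession-limb readings at t = 02:00 and t = 04:30: Q falls from 158 to 64 m³/s over 5 intervals.
K = (Q₂/Q₁)^(1/5) = (64/158)^(1/5) = 0.835.

K ≈ 0.835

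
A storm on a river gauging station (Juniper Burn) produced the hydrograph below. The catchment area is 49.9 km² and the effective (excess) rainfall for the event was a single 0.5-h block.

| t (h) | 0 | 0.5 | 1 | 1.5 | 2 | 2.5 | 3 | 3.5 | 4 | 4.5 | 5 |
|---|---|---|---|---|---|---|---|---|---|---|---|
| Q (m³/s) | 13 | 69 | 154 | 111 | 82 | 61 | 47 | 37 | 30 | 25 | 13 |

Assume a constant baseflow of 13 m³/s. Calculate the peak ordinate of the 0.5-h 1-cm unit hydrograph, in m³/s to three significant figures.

U_p ≈ 78.3 m³/s

Direct runoff: 0.0, 56.0, 141.0, 98.0, 69.0, 48.0, 34.0, 24.0, 17.0, 12.0, 0.0 m³/s; ΣQ_DR = 499.0 m³/s, peak = 141.0 m³/s.
Runoff depth d = ΣQ_DR·Δt / A = 499.0 × 1800 / (49.9 km²) = 18.00 mm.
The 1-cm UH is the DRH scaled by (10 mm)/d, so U_p = 141.0 × 10/18.00 = 78.3 m³/s.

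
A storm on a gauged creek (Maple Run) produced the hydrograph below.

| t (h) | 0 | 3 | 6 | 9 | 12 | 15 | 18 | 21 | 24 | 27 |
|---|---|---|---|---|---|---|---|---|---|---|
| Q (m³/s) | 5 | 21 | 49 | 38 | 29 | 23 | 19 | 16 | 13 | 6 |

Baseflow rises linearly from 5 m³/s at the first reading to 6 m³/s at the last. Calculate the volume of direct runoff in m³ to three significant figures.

V ≈ 1.77 × 10^6 m³

Direct-runoff ordinates (Q − Q_b): 0.00, 15.89, 43.78, 32.67, 23.56, 17.44, 13.33, 10.22, 7.11, 0.00 m³/s.
ΣQ_DR = 164.0 m³/s.
With Δt = 3 h = 10800 s, V = ΣQ_DR · Δt = 164.0 × 10800 = 1.77 × 10^6 m³.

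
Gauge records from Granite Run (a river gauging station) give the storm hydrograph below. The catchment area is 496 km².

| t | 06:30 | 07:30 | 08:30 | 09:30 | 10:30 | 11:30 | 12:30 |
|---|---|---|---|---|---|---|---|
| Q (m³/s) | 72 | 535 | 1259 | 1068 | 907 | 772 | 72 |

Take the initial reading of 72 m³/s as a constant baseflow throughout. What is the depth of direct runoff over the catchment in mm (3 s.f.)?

Direct runoff: 0.0, 463.0, 1187.0, 996.0, 835.0, 700.0, 0.0 m³/s; ΣQ_DR = 4181 m³/s.
V = ΣQ_DR · Δt = 4181 × 3600 s = 1.505 × 10^7 m³.
Over A = 496 km², depth = V / A = 30.3 mm.

d ≈ 30.3 mm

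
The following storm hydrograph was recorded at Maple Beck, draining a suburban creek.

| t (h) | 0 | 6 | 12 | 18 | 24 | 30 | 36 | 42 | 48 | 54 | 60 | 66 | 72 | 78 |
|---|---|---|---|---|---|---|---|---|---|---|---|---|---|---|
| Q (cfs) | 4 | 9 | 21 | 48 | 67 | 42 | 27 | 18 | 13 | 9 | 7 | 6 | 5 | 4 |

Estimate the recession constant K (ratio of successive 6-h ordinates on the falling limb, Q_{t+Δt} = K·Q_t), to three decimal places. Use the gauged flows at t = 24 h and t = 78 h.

K ≈ 0.731

Using the recession-limb readings at t = 24 h and t = 78 h: Q falls from 67 to 4 cfs over 9 intervals.
K = (Q₂/Q₁)^(1/9) = (4/67)^(1/9) = 0.731.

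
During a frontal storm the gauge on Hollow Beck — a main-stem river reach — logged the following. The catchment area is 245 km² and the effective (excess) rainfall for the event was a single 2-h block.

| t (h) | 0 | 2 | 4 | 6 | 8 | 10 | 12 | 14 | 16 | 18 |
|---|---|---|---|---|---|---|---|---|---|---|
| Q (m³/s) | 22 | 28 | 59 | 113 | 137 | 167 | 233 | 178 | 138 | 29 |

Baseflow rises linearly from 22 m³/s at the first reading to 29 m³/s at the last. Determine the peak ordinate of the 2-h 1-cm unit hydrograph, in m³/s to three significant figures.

Direct runoff: 0.00, 5.22, 35.44, 88.67, 111.89, 141.11, 206.33, 150.56, 109.78, 0.00 m³/s; ΣQ_DR = 849.0 m³/s, peak = 206.33 m³/s.
Runoff depth d = ΣQ_DR·Δt / A = 849.0 × 7200 / (245 km²) = 24.95 mm.
The 1-cm UH is the DRH scaled by (10 mm)/d, so U_p = 206.33 × 10/24.95 = 82.7 m³/s.

U_p ≈ 82.7 m³/s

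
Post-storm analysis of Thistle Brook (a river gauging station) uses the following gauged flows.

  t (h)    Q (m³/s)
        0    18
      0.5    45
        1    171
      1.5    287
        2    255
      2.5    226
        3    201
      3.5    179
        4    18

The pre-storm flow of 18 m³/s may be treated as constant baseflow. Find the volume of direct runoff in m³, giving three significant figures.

V ≈ 2.23 × 10^6 m³

Direct-runoff ordinates (Q − Q_b): 0.0, 27.0, 153.0, 269.0, 237.0, 208.0, 183.0, 161.0, 0.0 m³/s.
ΣQ_DR = 1238 m³/s.
With Δt = 0.5 h = 1800 s, V = ΣQ_DR · Δt = 1238 × 1800 = 2.23 × 10^6 m³.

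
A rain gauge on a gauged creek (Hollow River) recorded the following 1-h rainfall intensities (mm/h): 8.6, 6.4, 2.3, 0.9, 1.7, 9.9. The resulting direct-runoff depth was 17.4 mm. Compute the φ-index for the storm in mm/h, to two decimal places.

Only the 3 blocks with intensity above φ contribute runoff: 8.6, 6.4, 9.9 mm/h.
Σ(I−φ)·Δt = d  ⇒  (8.6+6.4+9.9 − 3φ)·1 = 17.4
φ = (24.90 − 17.4/1) / 3 = 2.50 mm/h.

φ ≈ 2.50 mm/h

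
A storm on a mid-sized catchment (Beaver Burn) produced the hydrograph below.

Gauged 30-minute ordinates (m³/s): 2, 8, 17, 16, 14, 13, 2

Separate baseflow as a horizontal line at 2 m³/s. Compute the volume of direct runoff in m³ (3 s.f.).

V ≈ 1.04 × 10^5 m³

Direct-runoff ordinates (Q − Q_b): 0.0, 6.0, 15.0, 14.0, 12.0, 11.0, 0.0 m³/s.
ΣQ_DR = 58.00 m³/s.
With Δt = 0.5 h = 1800 s, V = ΣQ_DR · Δt = 58.00 × 1800 = 1.04 × 10^5 m³.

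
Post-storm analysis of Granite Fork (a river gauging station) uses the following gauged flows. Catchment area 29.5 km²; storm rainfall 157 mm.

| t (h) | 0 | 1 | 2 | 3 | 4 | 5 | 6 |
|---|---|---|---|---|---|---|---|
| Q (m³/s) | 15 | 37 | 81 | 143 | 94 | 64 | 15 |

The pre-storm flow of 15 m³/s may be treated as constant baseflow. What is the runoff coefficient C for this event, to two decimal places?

ΣQ_DR = 344.0 m³/s; V = ΣQ_DR·Δt = 1.238 × 10^6 m³.
Runoff depth d = V / A = 41.98 mm.
C = d / P = 41.98 / 157 = 0.27.

C ≈ 0.27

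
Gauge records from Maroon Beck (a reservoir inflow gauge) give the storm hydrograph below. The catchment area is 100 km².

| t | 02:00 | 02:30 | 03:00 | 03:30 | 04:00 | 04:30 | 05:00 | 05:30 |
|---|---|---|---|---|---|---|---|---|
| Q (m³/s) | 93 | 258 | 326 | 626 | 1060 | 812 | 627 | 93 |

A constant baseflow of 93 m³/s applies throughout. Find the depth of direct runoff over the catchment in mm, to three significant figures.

Direct runoff: 0.0, 165.0, 233.0, 533.0, 967.0, 719.0, 534.0, 0.0 m³/s; ΣQ_DR = 3151 m³/s.
V = ΣQ_DR · Δt = 3151 × 1800 s = 5.672 × 10^6 m³.
Over A = 100 km², depth = V / A = 56.7 mm.

d ≈ 56.7 mm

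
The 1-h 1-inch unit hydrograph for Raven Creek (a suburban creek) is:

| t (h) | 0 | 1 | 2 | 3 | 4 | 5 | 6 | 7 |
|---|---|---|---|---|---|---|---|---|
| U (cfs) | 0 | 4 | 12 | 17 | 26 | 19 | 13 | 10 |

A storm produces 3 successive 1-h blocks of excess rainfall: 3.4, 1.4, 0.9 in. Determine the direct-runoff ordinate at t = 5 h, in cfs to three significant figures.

Q ≈ 116 cfs

By discrete convolution, Q_j = Σ (P_i / 1 in) · U_{j−i}.
At t = 5 h (j=5): Q = (3.4/1)·19 + (1.4/1)·26 + (0.9/1)·17 = 116 cfs.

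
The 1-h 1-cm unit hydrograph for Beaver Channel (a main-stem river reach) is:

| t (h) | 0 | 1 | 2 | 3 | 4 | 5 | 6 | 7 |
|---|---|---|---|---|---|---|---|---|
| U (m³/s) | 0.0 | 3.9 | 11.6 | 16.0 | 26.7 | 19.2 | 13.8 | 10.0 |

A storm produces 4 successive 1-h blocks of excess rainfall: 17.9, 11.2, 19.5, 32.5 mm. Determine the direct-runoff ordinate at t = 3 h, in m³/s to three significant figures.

Q ≈ 49.2 m³/s

By discrete convolution, Q_j = Σ (P_i / 10 mm) · U_{j−i}.
At t = 3 h (j=3): Q = (17.9/10)·16.0 + (11.2/10)·11.6 + (19.5/10)·3.9 + (32.5/10)·0.0 = 49.2 m³/s.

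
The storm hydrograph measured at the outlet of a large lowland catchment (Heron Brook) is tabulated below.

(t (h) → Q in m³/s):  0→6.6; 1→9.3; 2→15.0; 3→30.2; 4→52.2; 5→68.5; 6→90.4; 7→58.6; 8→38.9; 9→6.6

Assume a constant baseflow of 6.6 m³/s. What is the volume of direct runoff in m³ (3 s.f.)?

Direct-runoff ordinates (Q − Q_b): 0.0, 2.7, 8.4, 23.6, 45.6, 61.9, 83.8, 52.0, 32.3, 0.0 m³/s.
ΣQ_DR = 310.3 m³/s.
With Δt = 1 h = 3600 s, V = ΣQ_DR · Δt = 310.3 × 3600 = 1.12 × 10^6 m³.

V ≈ 1.12 × 10^6 m³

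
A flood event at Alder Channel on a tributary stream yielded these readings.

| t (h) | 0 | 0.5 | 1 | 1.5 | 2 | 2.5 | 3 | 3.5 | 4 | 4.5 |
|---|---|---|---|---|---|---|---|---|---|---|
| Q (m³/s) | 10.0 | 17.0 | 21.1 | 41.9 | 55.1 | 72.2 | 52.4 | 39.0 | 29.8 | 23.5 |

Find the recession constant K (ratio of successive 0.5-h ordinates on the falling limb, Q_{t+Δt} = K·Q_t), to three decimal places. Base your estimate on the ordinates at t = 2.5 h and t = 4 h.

Using the recession-limb readings at t = 2.5 h and t = 4 h: Q falls from 72.2 to 29.8 m³/s over 3 intervals.
K = (Q₂/Q₁)^(1/3) = (29.8/72.2)^(1/3) = 0.745.

K ≈ 0.745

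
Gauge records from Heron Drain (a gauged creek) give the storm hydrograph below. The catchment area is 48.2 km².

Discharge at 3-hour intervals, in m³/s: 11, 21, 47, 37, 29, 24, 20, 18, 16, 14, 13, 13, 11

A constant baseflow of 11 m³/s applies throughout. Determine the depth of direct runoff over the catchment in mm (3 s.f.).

d ≈ 29.4 mm

Direct runoff: 0.0, 10.0, 36.0, 26.0, 18.0, 13.0, 9.0, 7.0, 5.0, 3.0, 2.0, 2.0, 0.0 m³/s; ΣQ_DR = 131.0 m³/s.
V = ΣQ_DR · Δt = 131.0 × 10800 s = 1.415 × 10^6 m³.
Over A = 48.2 km², depth = V / A = 29.4 mm.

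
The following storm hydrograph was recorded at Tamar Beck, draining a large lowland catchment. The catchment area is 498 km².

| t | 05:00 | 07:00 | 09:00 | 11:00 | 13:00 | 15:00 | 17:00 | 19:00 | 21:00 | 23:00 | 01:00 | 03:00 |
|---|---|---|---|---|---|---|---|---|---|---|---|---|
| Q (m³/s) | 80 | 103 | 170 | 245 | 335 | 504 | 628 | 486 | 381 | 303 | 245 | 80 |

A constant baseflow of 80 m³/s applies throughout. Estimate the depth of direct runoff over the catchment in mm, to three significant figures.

d ≈ 37.6 mm

Direct runoff: 0.0, 23.0, 90.0, 165.0, 255.0, 424.0, 548.0, 406.0, 301.0, 223.0, 165.0, 0.0 m³/s; ΣQ_DR = 2600 m³/s.
V = ΣQ_DR · Δt = 2600 × 7200 s = 1.872 × 10^7 m³.
Over A = 498 km², depth = V / A = 37.6 mm.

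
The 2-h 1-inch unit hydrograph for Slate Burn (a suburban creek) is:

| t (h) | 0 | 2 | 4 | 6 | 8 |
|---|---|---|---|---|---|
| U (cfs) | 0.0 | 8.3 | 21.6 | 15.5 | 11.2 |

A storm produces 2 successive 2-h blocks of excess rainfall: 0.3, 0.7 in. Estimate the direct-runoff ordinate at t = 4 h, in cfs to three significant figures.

By discrete convolution, Q_j = Σ (P_i / 1 in) · U_{j−i}.
At t = 4 h (j=2): Q = (0.3/1)·21.6 + (0.7/1)·8.3 = 12.3 cfs.

Q ≈ 12.3 cfs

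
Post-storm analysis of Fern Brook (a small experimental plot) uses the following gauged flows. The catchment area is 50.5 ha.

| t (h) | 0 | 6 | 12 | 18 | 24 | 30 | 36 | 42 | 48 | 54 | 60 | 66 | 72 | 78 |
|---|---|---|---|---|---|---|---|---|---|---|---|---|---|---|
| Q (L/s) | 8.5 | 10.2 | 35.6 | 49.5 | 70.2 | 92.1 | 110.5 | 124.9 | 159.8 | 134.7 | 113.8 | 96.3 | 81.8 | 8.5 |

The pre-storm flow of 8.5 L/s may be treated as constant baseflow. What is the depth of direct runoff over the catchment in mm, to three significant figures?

Direct runoff: 0.0, 1.7, 27.1, 41.0, 61.7, 83.6, 102.0, 116.4, 151.3, 126.2, 105.3, 87.8, 73.3, 0.0 L/s; ΣQ_DR = 977.4 L/s.
V = ΣQ_DR · Δt = 977.4 × 21600 s = 2.111 × 10^7 L.
Over A = 50.5 ha, depth = V / A = 41.8 mm.

d ≈ 41.8 mm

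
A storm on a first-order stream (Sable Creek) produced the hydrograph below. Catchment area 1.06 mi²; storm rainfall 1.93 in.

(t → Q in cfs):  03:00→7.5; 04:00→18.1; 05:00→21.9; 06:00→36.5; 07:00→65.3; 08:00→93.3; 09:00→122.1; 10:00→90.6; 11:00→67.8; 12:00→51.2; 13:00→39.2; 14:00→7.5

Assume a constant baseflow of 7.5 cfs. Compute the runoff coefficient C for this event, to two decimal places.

C ≈ 0.40

ΣQ_DR = 531.0 cfs; V = ΣQ_DR·Δt = 1.912 × 10^6 ft³.
Runoff depth d = V / A = 0.7763 in.
C = d / P = 0.7763 / 1.93 = 0.40.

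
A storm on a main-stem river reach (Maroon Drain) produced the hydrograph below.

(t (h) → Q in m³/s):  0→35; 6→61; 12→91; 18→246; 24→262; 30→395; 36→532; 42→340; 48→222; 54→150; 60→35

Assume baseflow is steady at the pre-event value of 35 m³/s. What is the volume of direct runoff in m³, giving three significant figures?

Direct-runoff ordinates (Q − Q_b): 0.0, 26.0, 56.0, 211.0, 227.0, 360.0, 497.0, 305.0, 187.0, 115.0, 0.0 m³/s.
ΣQ_DR = 1984 m³/s.
With Δt = 6 h = 21600 s, V = ΣQ_DR · Δt = 1984 × 21600 = 4.29 × 10^7 m³.

V ≈ 4.29 × 10^7 m³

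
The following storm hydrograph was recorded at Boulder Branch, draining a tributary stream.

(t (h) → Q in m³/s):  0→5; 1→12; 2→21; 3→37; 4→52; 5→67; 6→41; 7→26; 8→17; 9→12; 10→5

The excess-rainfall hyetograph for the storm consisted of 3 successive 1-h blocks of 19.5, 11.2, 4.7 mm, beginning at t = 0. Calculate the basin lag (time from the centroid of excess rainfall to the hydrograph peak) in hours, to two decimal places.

Centroid of excess rainfall: t_c = Σ P_i·t̄_i / ΣP_i = 1.0819 h (block centres at 0.5, 1.5, 2.5 h).
Hydrograph peak occurs at t = 5 h, so basin lag t_L = 5 − 1.0819 = 3.92 h.

t_L ≈ 3.92 h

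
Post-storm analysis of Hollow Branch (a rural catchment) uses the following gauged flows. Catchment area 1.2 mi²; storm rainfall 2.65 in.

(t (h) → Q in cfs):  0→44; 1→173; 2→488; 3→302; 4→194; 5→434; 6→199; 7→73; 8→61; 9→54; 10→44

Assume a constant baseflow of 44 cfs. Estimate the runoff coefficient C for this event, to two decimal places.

ΣQ_DR = 1582 cfs; V = ΣQ_DR·Δt = 5.695 × 10^6 ft³.
Runoff depth d = V / A = 2.043 in.
C = d / P = 2.043 / 2.65 = 0.77.

C ≈ 0.77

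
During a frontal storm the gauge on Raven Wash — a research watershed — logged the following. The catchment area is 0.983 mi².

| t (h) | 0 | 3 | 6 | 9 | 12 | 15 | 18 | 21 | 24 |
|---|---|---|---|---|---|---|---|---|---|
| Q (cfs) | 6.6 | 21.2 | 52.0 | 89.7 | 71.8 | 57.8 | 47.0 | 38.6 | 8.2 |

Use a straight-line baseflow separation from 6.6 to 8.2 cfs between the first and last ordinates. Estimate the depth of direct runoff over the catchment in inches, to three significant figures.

d ≈ 1.54 in

Direct runoff: 0.00, 14.40, 45.00, 82.50, 64.40, 50.20, 39.20, 30.60, 0.00 cfs; ΣQ_DR = 326.3 cfs.
V = ΣQ_DR · Δt = 326.3 × 10800 s = 3.524 × 10^6 ft³.
Over A = 0.983 mi², depth = V / A = 1.54 in.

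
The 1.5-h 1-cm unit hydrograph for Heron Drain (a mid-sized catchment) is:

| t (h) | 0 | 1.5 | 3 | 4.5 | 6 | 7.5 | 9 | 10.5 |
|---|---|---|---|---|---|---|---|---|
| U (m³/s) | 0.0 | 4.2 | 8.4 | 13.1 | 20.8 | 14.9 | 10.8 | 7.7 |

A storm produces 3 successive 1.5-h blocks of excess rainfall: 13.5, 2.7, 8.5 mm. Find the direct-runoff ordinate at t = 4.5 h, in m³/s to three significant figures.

By discrete convolution, Q_j = Σ (P_i / 10 mm) · U_{j−i}.
At t = 4.5 h (j=3): Q = (13.5/10)·13.1 + (2.7/10)·8.4 + (8.5/10)·4.2 = 23.5 m³/s.

Q ≈ 23.5 m³/s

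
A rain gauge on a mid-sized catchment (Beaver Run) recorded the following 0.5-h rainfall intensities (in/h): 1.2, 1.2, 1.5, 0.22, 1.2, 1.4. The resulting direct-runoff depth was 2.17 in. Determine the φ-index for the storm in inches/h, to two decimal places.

Only the 5 blocks with intensity above φ contribute runoff: 1.2, 1.2, 1.5, 1.2, 1.4 in/h.
Σ(I−φ)·Δt = d  ⇒  (1.2+1.2+1.5+1.2+1.4 − 5φ)·0.5 = 2.17
φ = (6.500 − 2.17/0.5) / 5 = 0.43 in/h.

φ ≈ 0.43 in/h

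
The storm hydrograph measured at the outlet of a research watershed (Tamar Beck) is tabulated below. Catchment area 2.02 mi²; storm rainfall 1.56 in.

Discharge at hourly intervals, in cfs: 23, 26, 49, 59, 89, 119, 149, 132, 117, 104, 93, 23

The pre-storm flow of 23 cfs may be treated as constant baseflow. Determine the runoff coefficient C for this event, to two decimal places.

C ≈ 0.35

ΣQ_DR = 707.0 cfs; V = ΣQ_DR·Δt = 2.545 × 10^6 ft³.
Runoff depth d = V / A = 0.5424 in.
C = d / P = 0.5424 / 1.56 = 0.35.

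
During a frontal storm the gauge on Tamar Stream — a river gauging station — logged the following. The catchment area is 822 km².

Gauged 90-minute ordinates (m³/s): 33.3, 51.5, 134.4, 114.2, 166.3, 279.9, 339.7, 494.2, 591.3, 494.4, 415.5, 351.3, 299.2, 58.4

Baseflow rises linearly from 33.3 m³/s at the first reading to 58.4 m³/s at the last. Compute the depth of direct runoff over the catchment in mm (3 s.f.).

Direct runoff: 0.00, 16.27, 97.24, 75.11, 125.28, 236.95, 294.82, 447.38, 542.55, 443.72, 362.89, 296.76, 242.73, 0.00 m³/s; ΣQ_DR = 3182 m³/s.
V = ΣQ_DR · Δt = 3182 × 5400 s = 1.718 × 10^7 m³.
Over A = 822 km², depth = V / A = 20.9 mm.

d ≈ 20.9 mm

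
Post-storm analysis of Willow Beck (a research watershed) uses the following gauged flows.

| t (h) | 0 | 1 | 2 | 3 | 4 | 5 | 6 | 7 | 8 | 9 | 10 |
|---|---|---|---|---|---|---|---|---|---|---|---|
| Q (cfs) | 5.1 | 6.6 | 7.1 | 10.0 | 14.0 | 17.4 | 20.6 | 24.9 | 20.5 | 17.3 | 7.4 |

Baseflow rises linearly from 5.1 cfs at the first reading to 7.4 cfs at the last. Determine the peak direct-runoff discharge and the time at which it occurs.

Subtracting baseflow gives direct-runoff ordinates: 0.00, 1.27, 1.54, 4.21, 7.98, 11.15, 14.12, 18.19, 13.56, 10.13, 0.00 cfs.
The maximum is 18.19 cfs, occurring at the reading for t = 7 h.

Q_p = 18.19 cfs at t = 7 h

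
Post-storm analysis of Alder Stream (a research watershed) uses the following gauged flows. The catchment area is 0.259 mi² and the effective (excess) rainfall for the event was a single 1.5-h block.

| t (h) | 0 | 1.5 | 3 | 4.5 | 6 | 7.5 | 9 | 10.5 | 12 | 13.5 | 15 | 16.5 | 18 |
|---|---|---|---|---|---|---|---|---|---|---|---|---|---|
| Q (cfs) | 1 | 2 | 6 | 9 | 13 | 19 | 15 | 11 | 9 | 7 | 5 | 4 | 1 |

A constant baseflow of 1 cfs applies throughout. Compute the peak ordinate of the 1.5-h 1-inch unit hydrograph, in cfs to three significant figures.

Direct runoff: 0.0, 1.0, 5.0, 8.0, 12.0, 18.0, 14.0, 10.0, 8.0, 6.0, 4.0, 3.0, 0.0 cfs; ΣQ_DR = 89.00 cfs, peak = 18.0 cfs.
Runoff depth d = ΣQ_DR·Δt / A = 89.00 × 5400 / (0.259 mi²) = 0.7987 in.
The 1-inch UH is the DRH scaled by (1 in)/d, so U_p = 18.0 × 1/0.7987 = 22.5 cfs.

U_p ≈ 22.5 cfs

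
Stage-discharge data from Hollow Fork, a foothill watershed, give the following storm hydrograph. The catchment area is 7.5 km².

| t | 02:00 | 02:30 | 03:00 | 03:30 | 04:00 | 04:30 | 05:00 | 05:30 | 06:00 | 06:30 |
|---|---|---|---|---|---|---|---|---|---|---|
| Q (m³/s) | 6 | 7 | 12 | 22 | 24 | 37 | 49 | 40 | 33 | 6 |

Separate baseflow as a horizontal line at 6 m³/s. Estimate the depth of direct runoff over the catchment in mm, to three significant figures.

d ≈ 42.2 mm

Direct runoff: 0.0, 1.0, 6.0, 16.0, 18.0, 31.0, 43.0, 34.0, 27.0, 0.0 m³/s; ΣQ_DR = 176.0 m³/s.
V = ΣQ_DR · Δt = 176.0 × 1800 s = 3.168 × 10^5 m³.
Over A = 7.5 km², depth = V / A = 42.2 mm.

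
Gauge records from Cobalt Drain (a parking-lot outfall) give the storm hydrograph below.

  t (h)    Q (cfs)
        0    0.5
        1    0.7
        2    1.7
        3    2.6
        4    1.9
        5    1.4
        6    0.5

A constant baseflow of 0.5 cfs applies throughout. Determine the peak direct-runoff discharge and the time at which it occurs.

Subtracting baseflow gives direct-runoff ordinates: 0.0, 0.2, 1.2, 2.1, 1.4, 0.9, 0.0 cfs.
The maximum is 2.1 cfs, occurring at the reading for t = 3 h.

Q_p = 2.1 cfs at t = 3 h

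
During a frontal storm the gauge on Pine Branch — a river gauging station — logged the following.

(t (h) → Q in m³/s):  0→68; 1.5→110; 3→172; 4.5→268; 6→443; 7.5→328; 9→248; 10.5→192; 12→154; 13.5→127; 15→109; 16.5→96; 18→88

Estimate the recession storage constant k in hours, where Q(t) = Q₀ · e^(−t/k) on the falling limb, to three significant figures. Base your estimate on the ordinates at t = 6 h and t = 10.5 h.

k ≈ 5.38 h

On the falling limb, Q drops from 443 to 192 m³/s between t = 6 h and t = 10.5 h (Δt = 4.5 h).
k = −Δt / ln(Q₂/Q₁) = −4.5 / ln(192/443) = 5.38 h.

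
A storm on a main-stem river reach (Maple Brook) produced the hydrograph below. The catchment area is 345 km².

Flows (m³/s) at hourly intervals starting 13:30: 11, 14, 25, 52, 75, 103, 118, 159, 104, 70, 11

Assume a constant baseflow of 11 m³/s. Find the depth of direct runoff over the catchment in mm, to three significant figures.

Direct runoff: 0.0, 3.0, 14.0, 41.0, 64.0, 92.0, 107.0, 148.0, 93.0, 59.0, 0.0 m³/s; ΣQ_DR = 621.0 m³/s.
V = ΣQ_DR · Δt = 621.0 × 3600 s = 2.236 × 10^6 m³.
Over A = 345 km², depth = V / A = 6.48 mm.

d ≈ 6.48 mm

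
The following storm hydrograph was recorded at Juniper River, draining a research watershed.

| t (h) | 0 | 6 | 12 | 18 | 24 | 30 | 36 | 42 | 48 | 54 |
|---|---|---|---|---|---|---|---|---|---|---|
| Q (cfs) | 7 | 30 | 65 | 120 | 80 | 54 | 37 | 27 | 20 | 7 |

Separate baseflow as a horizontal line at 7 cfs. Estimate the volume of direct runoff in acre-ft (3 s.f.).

Direct-runoff ordinates (Q − Q_b): 0.0, 23.0, 58.0, 113.0, 73.0, 47.0, 30.0, 20.0, 13.0, 0.0 cfs.
ΣQ_DR = 377.0 cfs.
With Δt = 6 h = 21600 s, V = ΣQ_DR · Δt = 377.0 × 21600 = 8.14 × 10^6 ft³ = 187 acre-ft.

V ≈ 187 acre-ft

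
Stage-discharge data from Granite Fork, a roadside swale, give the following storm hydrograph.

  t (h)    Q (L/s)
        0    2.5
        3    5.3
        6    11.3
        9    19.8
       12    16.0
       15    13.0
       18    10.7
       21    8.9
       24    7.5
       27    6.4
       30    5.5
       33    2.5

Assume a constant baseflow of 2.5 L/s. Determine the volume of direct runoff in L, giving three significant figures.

V ≈ 8.58 × 10^5 L

Direct-runoff ordinates (Q − Q_b): 0.0, 2.8, 8.8, 17.3, 13.5, 10.5, 8.2, 6.4, 5.0, 3.9, 3.0, 0.0 L/s.
ΣQ_DR = 79.40 L/s.
With Δt = 3 h = 10800 s, V = ΣQ_DR · Δt = 79.40 × 10800 = 8.58 × 10^5 L.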